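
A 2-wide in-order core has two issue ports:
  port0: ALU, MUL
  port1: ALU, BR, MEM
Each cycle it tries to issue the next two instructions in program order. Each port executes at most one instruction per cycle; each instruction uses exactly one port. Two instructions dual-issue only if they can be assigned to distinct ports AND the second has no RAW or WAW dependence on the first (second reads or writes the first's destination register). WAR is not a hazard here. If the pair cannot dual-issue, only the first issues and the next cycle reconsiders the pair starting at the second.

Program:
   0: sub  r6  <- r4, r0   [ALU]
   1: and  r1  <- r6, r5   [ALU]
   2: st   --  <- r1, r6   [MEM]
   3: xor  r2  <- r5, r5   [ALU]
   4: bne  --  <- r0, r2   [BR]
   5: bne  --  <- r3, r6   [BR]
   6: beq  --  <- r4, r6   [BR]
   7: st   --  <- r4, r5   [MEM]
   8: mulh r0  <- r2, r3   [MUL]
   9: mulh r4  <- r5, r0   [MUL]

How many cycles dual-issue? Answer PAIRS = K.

[0] i0  sub  -- RAW r6
[1] i1  and  -- RAW r1
[2] i2,i3  st/xor  -- 2-wide
[3] i4  bne  -- no-port BR/BR
[4] i5  bne  -- no-port BR/BR
[5] i6  beq  -- no-port BR/MEM
[6] i7,i8  st/mulh  -- 2-wide
[7] i9  mulh  -- tail

PAIRS = 2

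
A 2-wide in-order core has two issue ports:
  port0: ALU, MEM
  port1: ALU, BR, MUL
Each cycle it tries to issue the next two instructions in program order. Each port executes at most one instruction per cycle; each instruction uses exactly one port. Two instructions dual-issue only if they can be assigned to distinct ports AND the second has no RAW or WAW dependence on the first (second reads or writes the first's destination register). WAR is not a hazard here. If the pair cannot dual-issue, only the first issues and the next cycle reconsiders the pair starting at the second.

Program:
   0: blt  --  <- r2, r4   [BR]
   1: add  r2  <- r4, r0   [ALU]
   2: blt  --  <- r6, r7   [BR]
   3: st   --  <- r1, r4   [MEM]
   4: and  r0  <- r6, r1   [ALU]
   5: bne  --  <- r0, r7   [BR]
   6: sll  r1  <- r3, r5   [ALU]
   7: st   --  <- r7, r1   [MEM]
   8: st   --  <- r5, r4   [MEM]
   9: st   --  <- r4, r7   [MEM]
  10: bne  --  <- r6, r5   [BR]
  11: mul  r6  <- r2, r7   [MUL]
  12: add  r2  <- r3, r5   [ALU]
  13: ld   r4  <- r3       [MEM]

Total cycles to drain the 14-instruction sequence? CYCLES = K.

  cy0 -> i0,i1 (blt.BR/add.ALU) dual
  cy1 -> i2,i3 (blt.BR/st.MEM) dual
  cy2 -> i4 (and.ALU) RAW r0
  cy3 -> i5,i6 (bne.BR/sll.ALU) dual
  cy4 -> i7 (st.MEM) no-port MEM/MEM
  cy5 -> i8 (st.MEM) no-port MEM/MEM
  cy6 -> i9,i10 (st.MEM/bne.BR) dual
  cy7 -> i11,i12 (mul.MUL/add.ALU) dual
  cy8 -> i13 (ld.MEM) tail

CYCLES = 9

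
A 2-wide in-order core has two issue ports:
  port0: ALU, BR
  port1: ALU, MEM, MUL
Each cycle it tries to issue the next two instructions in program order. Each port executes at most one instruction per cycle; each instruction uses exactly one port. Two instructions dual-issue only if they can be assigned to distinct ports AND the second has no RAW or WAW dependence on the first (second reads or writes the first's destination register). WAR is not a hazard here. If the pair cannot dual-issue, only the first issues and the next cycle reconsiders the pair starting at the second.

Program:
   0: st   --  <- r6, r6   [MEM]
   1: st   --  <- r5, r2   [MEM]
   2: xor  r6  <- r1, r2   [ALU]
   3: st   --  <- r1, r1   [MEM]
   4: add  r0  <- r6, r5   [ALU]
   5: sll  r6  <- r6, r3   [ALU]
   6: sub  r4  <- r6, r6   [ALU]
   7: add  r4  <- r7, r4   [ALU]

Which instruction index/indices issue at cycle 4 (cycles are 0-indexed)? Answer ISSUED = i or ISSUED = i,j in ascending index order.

c0: i0 st  no-port MEM/MEM
c1: i1/i2 st+xor  pair
c2: i3/i4 st+add  pair
c3: i5 sll  RAW r6
c4: i6 sub  RAW+WAW r4
c5: i7 add  tail

ISSUED = 6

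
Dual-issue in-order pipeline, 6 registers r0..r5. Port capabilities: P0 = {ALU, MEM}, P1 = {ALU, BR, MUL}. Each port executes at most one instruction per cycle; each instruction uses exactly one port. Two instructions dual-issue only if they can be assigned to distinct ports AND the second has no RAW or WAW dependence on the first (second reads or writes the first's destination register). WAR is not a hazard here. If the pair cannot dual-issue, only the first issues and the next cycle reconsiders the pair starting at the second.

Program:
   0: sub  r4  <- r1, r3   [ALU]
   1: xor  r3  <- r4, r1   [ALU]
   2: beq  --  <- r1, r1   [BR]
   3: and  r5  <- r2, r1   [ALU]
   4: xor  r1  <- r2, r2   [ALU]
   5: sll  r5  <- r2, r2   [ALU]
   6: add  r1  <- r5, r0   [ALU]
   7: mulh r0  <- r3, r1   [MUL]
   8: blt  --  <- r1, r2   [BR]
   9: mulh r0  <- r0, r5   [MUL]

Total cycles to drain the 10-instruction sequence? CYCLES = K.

CYCLES = 8

t=0 i0:sub.ALU ; RAW r4
t=1 i1/i2:xor.ALU/beq.BR ; pair
t=2 i3/i4:and.ALU/xor.ALU ; pair
t=3 i5:sll.ALU ; RAW r5
t=4 i6:add.ALU ; RAW r1
t=5 i7:mulh.MUL ; no-port MUL/BR
t=6 i8:blt.BR ; no-port BR/MUL
t=7 i9:mulh.MUL ; tail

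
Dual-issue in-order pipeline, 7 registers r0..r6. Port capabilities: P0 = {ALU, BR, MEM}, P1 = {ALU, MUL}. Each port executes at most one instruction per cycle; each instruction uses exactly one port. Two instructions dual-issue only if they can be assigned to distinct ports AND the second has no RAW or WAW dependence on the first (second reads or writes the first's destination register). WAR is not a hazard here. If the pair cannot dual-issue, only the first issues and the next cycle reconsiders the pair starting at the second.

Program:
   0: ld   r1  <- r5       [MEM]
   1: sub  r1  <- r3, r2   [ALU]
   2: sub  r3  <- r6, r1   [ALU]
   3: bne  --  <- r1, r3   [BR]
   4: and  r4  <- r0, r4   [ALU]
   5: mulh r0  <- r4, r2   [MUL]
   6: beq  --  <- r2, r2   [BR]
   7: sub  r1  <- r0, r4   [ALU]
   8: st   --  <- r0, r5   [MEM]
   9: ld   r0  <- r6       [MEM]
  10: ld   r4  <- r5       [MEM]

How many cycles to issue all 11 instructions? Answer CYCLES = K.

c0: i0 ld  WAW r1
c1: i1 sub  RAW r1
c2: i2 sub  RAW r3
c3: i3+i4 bne/and  dual
c4: i5+i6 mulh/beq  dual
c5: i7+i8 sub/st  dual
c6: i9 ld  no-port MEM/MEM
c7: i10 ld  tail

CYCLES = 8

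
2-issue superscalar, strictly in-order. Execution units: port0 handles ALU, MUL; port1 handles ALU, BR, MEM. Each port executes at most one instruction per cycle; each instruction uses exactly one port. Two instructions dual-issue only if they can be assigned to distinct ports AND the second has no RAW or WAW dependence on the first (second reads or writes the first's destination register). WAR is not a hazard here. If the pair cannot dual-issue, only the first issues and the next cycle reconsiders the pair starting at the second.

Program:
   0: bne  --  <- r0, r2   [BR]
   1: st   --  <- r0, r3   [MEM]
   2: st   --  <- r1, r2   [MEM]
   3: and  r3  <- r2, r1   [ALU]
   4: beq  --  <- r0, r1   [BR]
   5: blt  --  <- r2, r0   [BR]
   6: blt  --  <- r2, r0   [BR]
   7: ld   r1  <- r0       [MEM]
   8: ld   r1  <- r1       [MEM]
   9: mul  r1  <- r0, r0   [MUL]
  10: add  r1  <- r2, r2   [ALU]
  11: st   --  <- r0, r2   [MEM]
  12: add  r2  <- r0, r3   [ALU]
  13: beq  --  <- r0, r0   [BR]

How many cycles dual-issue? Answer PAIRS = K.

PAIRS = 3

t=0 i0:bne ; no-port BR/MEM
t=1 i1:st ; no-port MEM/MEM
t=2 i2&i3:st;and ; dual
t=3 i4:beq ; no-port BR/BR
t=4 i5:blt ; no-port BR/BR
t=5 i6:blt ; no-port BR/MEM
t=6 i7:ld ; no-port MEM/MEM
t=7 i8:ld ; WAW r1
t=8 i9:mul ; WAW r1
t=9 i10&i11:add;st ; dual
t=10 i12&i13:add;beq ; dual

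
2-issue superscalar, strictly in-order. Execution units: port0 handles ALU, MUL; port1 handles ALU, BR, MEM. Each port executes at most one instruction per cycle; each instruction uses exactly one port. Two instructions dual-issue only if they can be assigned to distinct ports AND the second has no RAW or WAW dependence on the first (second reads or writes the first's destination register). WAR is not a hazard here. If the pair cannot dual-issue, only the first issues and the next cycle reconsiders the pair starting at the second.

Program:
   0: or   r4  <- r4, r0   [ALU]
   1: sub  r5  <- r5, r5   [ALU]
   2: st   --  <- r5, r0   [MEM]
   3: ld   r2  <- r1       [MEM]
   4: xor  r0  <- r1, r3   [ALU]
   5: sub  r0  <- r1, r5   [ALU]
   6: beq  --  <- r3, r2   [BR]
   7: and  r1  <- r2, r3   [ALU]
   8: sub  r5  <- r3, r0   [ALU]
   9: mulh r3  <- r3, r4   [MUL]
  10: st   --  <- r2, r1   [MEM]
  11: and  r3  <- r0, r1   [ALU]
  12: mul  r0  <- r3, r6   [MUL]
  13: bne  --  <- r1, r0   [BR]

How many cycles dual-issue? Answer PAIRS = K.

  cy0 -> i0&i1 (or.ALU;sub.ALU) 2-wide
  cy1 -> i2 (st.MEM) no-port MEM/MEM
  cy2 -> i3&i4 (ld.MEM;xor.ALU) 2-wide
  cy3 -> i5&i6 (sub.ALU;beq.BR) 2-wide
  cy4 -> i7&i8 (and.ALU;sub.ALU) 2-wide
  cy5 -> i9&i10 (mulh.MUL;st.MEM) 2-wide
  cy6 -> i11 (and.ALU) RAW r3
  cy7 -> i12 (mul.MUL) RAW r0
  cy8 -> i13 (bne.BR) tail

PAIRS = 5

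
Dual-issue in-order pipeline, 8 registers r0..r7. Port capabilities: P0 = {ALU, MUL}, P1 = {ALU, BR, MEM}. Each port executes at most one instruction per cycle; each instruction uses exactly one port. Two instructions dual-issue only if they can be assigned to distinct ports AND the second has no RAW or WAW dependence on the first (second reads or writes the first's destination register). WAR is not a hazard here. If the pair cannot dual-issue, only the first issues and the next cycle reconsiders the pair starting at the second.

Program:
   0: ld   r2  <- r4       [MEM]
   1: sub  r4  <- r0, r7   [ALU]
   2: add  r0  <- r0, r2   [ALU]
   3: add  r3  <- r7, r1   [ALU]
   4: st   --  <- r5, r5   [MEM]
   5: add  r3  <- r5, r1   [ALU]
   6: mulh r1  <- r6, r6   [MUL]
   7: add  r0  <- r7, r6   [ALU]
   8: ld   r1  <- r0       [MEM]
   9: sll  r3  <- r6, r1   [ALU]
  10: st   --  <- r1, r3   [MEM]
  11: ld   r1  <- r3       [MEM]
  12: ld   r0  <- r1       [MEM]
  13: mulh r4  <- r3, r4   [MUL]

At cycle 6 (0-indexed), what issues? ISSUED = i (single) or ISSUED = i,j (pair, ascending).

ISSUED = 10

[0] i0/i1  ld.MEM sub.ALU  -- 2-wide
[1] i2/i3  add.ALU add.ALU  -- 2-wide
[2] i4/i5  st.MEM add.ALU  -- 2-wide
[3] i6/i7  mulh.MUL add.ALU  -- 2-wide
[4] i8  ld.MEM  -- RAW r1
[5] i9  sll.ALU  -- RAW r3
[6] i10  st.MEM  -- no-port MEM/MEM
[7] i11  ld.MEM  -- no-port MEM/MEM
[8] i12/i13  ld.MEM mulh.MUL  -- 2-wide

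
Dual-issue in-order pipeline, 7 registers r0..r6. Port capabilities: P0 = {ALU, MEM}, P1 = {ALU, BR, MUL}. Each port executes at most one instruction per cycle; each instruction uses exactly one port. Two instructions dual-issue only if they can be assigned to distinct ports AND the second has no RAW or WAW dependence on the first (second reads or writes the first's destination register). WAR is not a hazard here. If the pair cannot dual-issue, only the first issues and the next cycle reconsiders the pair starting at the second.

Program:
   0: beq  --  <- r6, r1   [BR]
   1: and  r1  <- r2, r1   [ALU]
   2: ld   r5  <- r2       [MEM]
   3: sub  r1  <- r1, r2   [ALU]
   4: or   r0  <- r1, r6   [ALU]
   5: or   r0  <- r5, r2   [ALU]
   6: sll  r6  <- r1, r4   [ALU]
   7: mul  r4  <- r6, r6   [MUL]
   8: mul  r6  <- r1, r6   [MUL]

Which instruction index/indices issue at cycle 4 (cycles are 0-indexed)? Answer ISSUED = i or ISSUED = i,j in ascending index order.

t=0 i0+i1:beq+and ; pair
t=1 i2+i3:ld+sub ; pair
t=2 i4:or ; WAW r0
t=3 i5+i6:or+sll ; pair
t=4 i7:mul ; no-port MUL/MUL
t=5 i8:mul ; tail

ISSUED = 7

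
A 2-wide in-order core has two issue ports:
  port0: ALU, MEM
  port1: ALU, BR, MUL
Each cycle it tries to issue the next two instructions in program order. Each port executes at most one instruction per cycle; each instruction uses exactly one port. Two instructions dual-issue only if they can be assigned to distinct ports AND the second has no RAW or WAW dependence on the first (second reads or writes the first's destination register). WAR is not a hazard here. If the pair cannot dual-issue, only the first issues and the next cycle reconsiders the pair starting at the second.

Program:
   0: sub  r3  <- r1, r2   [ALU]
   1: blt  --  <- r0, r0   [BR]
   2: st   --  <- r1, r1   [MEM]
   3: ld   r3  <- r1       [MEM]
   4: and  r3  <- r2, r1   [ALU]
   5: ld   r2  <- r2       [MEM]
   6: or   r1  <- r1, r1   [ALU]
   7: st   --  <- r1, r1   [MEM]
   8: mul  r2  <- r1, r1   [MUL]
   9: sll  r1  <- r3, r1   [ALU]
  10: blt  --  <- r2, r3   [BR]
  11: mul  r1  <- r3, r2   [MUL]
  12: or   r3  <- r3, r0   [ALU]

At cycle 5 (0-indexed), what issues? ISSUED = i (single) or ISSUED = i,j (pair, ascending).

#0 head=0: sub.ALU/blt.BR i0&i1 pair
#1 head=2: st.MEM i2 no-port MEM/MEM
#2 head=3: ld.MEM i3 WAW r3
#3 head=4: and.ALU/ld.MEM i4&i5 pair
#4 head=6: or.ALU i6 RAW r1
#5 head=7: st.MEM/mul.MUL i7&i8 pair
#6 head=9: sll.ALU/blt.BR i9&i10 pair
#7 head=11: mul.MUL/or.ALU i11&i12 pair

ISSUED = 7,8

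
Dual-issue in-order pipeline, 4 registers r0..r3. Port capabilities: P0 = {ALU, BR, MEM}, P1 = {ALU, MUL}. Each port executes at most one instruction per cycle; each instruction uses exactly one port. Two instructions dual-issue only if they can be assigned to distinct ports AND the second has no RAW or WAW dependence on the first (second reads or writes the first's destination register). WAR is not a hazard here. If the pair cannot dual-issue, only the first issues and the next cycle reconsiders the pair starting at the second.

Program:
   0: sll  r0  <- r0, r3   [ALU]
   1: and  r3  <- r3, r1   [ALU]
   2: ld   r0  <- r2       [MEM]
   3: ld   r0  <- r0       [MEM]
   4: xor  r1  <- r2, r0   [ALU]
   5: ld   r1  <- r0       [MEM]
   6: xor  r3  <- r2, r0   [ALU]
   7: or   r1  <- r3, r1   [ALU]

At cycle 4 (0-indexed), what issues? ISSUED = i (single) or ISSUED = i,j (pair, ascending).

  cy0 -> i0+i1 (sll.ALU and.ALU) dual
  cy1 -> i2 (ld.MEM) no-port MEM/MEM
  cy2 -> i3 (ld.MEM) RAW r0
  cy3 -> i4 (xor.ALU) WAW r1
  cy4 -> i5+i6 (ld.MEM xor.ALU) dual
  cy5 -> i7 (or.ALU) tail

ISSUED = 5,6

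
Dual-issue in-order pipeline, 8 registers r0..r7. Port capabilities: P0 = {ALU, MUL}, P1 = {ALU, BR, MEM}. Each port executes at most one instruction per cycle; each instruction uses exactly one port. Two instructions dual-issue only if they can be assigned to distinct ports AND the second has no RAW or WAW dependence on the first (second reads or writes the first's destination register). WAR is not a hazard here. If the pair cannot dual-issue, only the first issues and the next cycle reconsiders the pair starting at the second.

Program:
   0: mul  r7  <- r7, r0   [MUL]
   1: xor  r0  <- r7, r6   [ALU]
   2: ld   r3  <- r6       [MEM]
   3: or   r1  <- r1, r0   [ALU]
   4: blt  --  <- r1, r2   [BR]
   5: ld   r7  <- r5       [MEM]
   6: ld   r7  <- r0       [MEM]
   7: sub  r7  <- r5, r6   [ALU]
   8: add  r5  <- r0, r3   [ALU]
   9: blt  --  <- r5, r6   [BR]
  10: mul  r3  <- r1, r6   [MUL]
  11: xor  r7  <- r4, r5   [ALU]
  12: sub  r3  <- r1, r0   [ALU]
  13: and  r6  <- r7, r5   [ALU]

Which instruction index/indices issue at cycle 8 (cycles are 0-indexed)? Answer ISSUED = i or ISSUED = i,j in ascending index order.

0. mul.MUL @i0  | RAW r7
1. xor.ALU+ld.MEM @i1+i2  | 2-wide
2. or.ALU @i3  | RAW r1
3. blt.BR @i4  | no-port BR/MEM
4. ld.MEM @i5  | no-port MEM/MEM
5. ld.MEM @i6  | WAW r7
6. sub.ALU+add.ALU @i7+i8  | 2-wide
7. blt.BR+mul.MUL @i9+i10  | 2-wide
8. xor.ALU+sub.ALU @i11+i12  | 2-wide
9. and.ALU @i13  | tail

ISSUED = 11,12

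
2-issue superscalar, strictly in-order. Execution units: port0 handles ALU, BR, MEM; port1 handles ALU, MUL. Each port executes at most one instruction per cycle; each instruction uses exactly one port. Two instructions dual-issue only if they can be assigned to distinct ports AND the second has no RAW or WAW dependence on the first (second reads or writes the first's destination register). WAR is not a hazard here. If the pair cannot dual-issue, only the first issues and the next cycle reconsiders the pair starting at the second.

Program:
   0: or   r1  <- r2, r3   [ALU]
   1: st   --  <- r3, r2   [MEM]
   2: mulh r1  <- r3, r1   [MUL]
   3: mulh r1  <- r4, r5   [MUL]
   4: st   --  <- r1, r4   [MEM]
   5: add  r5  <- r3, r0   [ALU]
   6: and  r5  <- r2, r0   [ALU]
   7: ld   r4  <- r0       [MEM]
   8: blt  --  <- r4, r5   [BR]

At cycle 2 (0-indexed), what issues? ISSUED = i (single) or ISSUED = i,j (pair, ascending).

ISSUED = 3

  cy0 -> i0,i1 (or.ALU st.MEM) pair
  cy1 -> i2 (mulh.MUL) no-port MUL/MUL
  cy2 -> i3 (mulh.MUL) RAW r1
  cy3 -> i4,i5 (st.MEM add.ALU) pair
  cy4 -> i6,i7 (and.ALU ld.MEM) pair
  cy5 -> i8 (blt.BR) tail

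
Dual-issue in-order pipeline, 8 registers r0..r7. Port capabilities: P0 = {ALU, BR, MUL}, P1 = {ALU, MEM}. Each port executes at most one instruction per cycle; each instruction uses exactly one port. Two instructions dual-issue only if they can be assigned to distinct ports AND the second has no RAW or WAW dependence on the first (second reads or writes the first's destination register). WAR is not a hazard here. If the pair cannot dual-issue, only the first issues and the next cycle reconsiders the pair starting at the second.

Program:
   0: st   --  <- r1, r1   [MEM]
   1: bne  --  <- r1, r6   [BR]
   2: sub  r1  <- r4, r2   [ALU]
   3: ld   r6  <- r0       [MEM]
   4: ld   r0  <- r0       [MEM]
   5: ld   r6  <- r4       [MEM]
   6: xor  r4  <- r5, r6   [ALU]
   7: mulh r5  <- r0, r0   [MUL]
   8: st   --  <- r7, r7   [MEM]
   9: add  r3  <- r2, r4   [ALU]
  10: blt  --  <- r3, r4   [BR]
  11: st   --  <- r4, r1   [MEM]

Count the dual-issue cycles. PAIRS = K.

PAIRS = 5

0. st/bne @i0&i1  | 2-wide
1. sub/ld @i2&i3  | 2-wide
2. ld @i4  | no-port MEM/MEM
3. ld @i5  | RAW r6
4. xor/mulh @i6&i7  | 2-wide
5. st/add @i8&i9  | 2-wide
6. blt/st @i10&i11  | 2-wide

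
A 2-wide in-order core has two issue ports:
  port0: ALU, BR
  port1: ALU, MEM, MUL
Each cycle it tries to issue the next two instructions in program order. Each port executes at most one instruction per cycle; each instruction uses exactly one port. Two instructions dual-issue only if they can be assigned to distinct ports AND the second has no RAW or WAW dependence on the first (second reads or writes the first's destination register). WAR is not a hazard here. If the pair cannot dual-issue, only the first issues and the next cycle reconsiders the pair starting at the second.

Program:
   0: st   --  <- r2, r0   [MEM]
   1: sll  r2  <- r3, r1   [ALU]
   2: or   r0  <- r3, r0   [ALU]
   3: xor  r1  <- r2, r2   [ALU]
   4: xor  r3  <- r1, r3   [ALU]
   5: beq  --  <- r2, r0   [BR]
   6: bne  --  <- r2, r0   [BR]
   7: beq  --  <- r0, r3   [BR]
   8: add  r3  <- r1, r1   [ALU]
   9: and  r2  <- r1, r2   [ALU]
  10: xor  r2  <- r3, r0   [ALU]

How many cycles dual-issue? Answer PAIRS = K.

t=0 i0/i1:st.MEM+sll.ALU ; dual
t=1 i2/i3:or.ALU+xor.ALU ; dual
t=2 i4/i5:xor.ALU+beq.BR ; dual
t=3 i6:bne.BR ; no-port BR/BR
t=4 i7/i8:beq.BR+add.ALU ; dual
t=5 i9:and.ALU ; WAW r2
t=6 i10:xor.ALU ; tail

PAIRS = 4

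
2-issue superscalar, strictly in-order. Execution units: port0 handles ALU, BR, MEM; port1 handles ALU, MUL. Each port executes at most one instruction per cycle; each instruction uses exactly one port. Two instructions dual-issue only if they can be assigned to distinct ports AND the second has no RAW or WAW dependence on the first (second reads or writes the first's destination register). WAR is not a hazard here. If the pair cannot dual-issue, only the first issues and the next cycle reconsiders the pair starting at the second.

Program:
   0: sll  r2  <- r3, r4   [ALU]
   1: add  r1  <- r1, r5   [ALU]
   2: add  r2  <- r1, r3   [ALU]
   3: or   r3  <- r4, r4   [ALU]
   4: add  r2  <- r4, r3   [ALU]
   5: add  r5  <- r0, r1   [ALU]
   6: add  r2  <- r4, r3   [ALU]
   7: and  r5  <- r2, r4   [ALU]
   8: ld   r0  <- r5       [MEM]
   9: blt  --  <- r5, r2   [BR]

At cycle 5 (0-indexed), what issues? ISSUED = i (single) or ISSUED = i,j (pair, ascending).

ISSUED = 8

c0: i0&i1 sll.ALU;add.ALU  2-wide
c1: i2&i3 add.ALU;or.ALU  2-wide
c2: i4&i5 add.ALU;add.ALU  2-wide
c3: i6 add.ALU  RAW r2
c4: i7 and.ALU  RAW r5
c5: i8 ld.MEM  no-port MEM/BR
c6: i9 blt.BR  tail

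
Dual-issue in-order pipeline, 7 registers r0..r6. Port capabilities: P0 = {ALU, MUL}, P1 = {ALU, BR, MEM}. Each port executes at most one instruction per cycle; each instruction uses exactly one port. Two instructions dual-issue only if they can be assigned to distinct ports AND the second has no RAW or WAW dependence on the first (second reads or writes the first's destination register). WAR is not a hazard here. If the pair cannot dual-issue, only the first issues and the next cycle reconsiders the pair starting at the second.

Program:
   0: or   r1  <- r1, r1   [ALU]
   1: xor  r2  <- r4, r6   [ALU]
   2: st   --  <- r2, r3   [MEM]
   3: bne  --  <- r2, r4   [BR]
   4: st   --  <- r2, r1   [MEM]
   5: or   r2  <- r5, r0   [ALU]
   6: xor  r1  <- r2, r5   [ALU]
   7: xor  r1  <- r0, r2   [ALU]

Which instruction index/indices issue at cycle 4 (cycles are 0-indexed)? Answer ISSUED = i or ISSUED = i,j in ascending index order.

c0: i0/i1 or.ALU;xor.ALU  2-wide
c1: i2 st.MEM  no-port MEM/BR
c2: i3 bne.BR  no-port BR/MEM
c3: i4/i5 st.MEM;or.ALU  2-wide
c4: i6 xor.ALU  WAW r1
c5: i7 xor.ALU  tail

ISSUED = 6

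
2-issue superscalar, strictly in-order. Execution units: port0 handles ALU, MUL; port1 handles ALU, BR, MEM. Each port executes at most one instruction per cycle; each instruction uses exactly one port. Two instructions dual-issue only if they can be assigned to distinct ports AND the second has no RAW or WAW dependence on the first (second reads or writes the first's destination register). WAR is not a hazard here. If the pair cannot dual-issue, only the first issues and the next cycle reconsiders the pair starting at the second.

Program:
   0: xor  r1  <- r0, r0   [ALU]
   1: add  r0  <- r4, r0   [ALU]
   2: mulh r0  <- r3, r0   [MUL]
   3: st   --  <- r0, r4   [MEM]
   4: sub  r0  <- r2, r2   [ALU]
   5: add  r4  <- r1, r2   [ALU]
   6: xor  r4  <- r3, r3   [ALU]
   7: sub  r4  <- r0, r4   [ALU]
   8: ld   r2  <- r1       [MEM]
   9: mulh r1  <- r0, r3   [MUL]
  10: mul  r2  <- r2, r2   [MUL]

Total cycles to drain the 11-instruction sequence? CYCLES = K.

CYCLES = 8

c0: i0,i1 xor/add  dual
c1: i2 mulh  RAW r0
c2: i3,i4 st/sub  dual
c3: i5 add  WAW r4
c4: i6 xor  RAW+WAW r4
c5: i7,i8 sub/ld  dual
c6: i9 mulh  no-port MUL/MUL
c7: i10 mul  tail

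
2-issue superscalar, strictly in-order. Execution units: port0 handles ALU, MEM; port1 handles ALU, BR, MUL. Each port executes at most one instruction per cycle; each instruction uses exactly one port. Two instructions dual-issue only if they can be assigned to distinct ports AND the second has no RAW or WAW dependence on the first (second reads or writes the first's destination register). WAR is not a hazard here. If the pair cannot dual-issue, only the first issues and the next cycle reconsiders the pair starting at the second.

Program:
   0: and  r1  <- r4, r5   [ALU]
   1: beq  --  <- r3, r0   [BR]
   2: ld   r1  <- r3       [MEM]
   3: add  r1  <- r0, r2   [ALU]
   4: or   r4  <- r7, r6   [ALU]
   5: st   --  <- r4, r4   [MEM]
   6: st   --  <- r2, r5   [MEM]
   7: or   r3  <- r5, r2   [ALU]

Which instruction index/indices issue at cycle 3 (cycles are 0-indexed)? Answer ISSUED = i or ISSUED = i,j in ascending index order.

[0] i0,i1  and.ALU;beq.BR  -- dual
[1] i2  ld.MEM  -- WAW r1
[2] i3,i4  add.ALU;or.ALU  -- dual
[3] i5  st.MEM  -- no-port MEM/MEM
[4] i6,i7  st.MEM;or.ALU  -- dual

ISSUED = 5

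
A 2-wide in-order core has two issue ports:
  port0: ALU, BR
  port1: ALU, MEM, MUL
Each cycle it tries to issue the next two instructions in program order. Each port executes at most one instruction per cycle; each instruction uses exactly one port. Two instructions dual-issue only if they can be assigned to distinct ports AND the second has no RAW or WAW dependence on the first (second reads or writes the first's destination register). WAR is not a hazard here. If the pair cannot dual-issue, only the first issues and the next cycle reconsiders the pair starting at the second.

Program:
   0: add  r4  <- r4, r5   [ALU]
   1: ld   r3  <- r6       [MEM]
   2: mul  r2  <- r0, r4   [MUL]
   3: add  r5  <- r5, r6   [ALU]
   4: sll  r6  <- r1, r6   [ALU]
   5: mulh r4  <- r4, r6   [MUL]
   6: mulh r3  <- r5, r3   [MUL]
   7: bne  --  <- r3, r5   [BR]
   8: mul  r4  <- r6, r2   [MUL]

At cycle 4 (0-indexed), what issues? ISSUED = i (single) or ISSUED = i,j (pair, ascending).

  cy0 -> i0&i1 (add.ALU ld.MEM) 2-wide
  cy1 -> i2&i3 (mul.MUL add.ALU) 2-wide
  cy2 -> i4 (sll.ALU) RAW r6
  cy3 -> i5 (mulh.MUL) no-port MUL/MUL
  cy4 -> i6 (mulh.MUL) RAW r3
  cy5 -> i7&i8 (bne.BR mul.MUL) 2-wide

ISSUED = 6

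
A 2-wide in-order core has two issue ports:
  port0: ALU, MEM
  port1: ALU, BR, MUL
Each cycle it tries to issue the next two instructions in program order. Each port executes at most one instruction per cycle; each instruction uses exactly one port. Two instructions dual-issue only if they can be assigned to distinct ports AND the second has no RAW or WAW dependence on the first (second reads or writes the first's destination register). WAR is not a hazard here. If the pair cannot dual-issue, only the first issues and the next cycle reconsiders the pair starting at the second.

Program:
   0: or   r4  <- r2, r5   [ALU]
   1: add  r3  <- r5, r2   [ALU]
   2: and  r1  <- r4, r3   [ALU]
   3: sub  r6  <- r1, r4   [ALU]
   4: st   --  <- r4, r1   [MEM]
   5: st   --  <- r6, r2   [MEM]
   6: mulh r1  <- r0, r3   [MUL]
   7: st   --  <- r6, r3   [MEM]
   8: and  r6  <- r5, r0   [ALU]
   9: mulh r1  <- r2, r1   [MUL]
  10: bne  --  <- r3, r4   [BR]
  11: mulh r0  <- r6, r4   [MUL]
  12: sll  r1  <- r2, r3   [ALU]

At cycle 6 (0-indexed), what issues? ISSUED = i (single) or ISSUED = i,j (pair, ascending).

[0] i0,i1  or+add  -- pair
[1] i2  and  -- RAW r1
[2] i3,i4  sub+st  -- pair
[3] i5,i6  st+mulh  -- pair
[4] i7,i8  st+and  -- pair
[5] i9  mulh  -- no-port MUL/BR
[6] i10  bne  -- no-port BR/MUL
[7] i11,i12  mulh+sll  -- pair

ISSUED = 10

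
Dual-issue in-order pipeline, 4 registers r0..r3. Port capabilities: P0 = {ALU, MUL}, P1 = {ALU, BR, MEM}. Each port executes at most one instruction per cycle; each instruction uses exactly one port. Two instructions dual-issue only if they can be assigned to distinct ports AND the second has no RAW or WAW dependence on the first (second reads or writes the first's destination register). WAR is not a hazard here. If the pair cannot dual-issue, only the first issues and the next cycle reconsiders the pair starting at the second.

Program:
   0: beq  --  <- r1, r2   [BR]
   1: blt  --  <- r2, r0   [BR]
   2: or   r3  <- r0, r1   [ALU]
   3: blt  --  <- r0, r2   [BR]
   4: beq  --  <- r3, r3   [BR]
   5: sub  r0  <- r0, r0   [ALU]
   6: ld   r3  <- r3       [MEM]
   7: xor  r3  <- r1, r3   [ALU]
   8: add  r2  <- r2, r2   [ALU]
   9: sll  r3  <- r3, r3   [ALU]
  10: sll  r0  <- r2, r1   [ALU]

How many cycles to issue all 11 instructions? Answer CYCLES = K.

[0] i0  beq  -- no-port BR/BR
[1] i1/i2  blt+or  -- pair
[2] i3  blt  -- no-port BR/BR
[3] i4/i5  beq+sub  -- pair
[4] i6  ld  -- RAW+WAW r3
[5] i7/i8  xor+add  -- pair
[6] i9/i10  sll+sll  -- pair

CYCLES = 7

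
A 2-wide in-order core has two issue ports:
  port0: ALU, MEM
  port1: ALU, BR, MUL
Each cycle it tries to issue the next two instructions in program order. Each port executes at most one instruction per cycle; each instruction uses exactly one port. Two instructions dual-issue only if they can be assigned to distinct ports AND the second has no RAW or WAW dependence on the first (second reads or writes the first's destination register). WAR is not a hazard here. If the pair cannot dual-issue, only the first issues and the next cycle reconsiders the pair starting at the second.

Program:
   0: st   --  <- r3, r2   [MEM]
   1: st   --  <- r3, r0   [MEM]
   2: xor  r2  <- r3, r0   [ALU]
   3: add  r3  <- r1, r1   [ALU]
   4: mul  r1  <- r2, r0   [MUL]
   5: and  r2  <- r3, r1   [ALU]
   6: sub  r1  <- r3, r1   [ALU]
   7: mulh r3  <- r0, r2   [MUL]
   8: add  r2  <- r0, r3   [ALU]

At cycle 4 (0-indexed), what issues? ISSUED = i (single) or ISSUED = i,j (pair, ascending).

ISSUED = 7

  cy0 -> i0 (st) no-port MEM/MEM
  cy1 -> i1+i2 (st xor) pair
  cy2 -> i3+i4 (add mul) pair
  cy3 -> i5+i6 (and sub) pair
  cy4 -> i7 (mulh) RAW r3
  cy5 -> i8 (add) tail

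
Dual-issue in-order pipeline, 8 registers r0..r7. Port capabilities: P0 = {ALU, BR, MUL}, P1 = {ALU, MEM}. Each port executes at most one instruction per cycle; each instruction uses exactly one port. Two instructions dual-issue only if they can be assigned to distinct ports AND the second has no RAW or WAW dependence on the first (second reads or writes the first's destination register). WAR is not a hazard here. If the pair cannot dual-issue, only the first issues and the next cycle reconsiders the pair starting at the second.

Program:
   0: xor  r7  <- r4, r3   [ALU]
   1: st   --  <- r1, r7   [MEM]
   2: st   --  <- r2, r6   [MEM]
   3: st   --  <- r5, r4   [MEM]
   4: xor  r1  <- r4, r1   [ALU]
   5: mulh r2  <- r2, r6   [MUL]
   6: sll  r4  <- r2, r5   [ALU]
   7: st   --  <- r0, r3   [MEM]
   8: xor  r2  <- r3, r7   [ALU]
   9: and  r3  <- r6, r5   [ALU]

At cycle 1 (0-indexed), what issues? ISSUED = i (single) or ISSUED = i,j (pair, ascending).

t=0 i0:xor ; RAW r7
t=1 i1:st ; no-port MEM/MEM
t=2 i2:st ; no-port MEM/MEM
t=3 i3+i4:st/xor ; dual
t=4 i5:mulh ; RAW r2
t=5 i6+i7:sll/st ; dual
t=6 i8+i9:xor/and ; dual

ISSUED = 1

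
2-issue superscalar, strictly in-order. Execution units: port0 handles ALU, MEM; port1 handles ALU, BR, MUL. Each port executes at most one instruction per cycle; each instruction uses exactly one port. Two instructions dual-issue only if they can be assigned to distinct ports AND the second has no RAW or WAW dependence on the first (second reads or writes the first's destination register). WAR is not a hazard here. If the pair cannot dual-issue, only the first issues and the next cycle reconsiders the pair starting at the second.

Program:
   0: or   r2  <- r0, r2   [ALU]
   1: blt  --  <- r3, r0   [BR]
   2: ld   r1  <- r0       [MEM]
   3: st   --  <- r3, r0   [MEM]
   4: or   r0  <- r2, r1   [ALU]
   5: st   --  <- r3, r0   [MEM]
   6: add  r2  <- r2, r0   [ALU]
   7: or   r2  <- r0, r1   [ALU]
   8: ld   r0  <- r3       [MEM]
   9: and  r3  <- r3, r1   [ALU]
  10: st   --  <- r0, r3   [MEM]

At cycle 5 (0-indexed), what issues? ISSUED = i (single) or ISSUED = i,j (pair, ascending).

ISSUED = 9

c0: i0/i1 or+blt  pair
c1: i2 ld  no-port MEM/MEM
c2: i3/i4 st+or  pair
c3: i5/i6 st+add  pair
c4: i7/i8 or+ld  pair
c5: i9 and  RAW r3
c6: i10 st  tail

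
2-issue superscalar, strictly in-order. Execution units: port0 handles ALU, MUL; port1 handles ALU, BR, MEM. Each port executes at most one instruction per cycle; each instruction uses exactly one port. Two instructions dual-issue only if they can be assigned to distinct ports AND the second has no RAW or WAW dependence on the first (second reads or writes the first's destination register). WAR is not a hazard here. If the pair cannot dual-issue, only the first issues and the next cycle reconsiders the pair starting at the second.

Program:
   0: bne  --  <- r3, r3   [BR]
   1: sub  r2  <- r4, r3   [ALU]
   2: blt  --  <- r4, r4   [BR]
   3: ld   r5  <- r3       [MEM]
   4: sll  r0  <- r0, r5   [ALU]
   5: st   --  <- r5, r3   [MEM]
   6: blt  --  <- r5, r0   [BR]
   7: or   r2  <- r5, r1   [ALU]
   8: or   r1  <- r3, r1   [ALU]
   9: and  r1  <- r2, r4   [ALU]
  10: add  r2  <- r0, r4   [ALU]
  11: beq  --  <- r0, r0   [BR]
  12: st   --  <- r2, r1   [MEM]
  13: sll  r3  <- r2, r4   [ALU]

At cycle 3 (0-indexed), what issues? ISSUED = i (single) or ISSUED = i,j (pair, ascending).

ISSUED = 4,5

c0: i0&i1 bne sub  dual
c1: i2 blt  no-port BR/MEM
c2: i3 ld  RAW r5
c3: i4&i5 sll st  dual
c4: i6&i7 blt or  dual
c5: i8 or  WAW r1
c6: i9&i10 and add  dual
c7: i11 beq  no-port BR/MEM
c8: i12&i13 st sll  dual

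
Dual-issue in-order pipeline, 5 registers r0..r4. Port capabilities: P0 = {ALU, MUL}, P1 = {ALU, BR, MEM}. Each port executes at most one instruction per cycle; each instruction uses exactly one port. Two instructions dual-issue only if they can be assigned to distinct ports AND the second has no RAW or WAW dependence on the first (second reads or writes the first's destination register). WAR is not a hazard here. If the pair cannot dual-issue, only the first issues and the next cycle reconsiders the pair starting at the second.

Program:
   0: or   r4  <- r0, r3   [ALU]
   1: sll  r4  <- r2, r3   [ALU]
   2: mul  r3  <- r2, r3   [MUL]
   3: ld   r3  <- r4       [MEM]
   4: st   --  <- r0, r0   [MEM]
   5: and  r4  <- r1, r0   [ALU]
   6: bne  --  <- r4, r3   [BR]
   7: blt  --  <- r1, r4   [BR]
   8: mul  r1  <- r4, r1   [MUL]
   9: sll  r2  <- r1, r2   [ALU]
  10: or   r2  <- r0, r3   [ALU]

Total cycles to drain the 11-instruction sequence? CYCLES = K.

  cy0 -> i0 (or.ALU) WAW r4
  cy1 -> i1/i2 (sll.ALU/mul.MUL) pair
  cy2 -> i3 (ld.MEM) no-port MEM/MEM
  cy3 -> i4/i5 (st.MEM/and.ALU) pair
  cy4 -> i6 (bne.BR) no-port BR/BR
  cy5 -> i7/i8 (blt.BR/mul.MUL) pair
  cy6 -> i9 (sll.ALU) WAW r2
  cy7 -> i10 (or.ALU) tail

CYCLES = 8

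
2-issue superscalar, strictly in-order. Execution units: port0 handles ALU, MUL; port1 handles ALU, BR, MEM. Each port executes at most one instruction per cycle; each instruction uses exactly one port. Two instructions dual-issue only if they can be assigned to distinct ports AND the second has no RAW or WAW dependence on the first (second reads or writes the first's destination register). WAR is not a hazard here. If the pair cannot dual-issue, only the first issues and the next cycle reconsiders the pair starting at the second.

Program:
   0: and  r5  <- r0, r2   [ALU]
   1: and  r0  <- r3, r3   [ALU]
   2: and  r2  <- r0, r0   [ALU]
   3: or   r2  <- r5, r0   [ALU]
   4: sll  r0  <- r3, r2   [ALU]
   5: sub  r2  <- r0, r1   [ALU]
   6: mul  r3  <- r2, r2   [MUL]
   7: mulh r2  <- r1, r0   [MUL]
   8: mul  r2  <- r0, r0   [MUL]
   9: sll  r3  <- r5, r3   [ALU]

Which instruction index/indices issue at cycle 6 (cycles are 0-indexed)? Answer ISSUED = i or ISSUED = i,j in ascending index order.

t=0 i0&i1:and.ALU;and.ALU ; 2-wide
t=1 i2:and.ALU ; WAW r2
t=2 i3:or.ALU ; RAW r2
t=3 i4:sll.ALU ; RAW r0
t=4 i5:sub.ALU ; RAW r2
t=5 i6:mul.MUL ; no-port MUL/MUL
t=6 i7:mulh.MUL ; no-port MUL/MUL
t=7 i8&i9:mul.MUL;sll.ALU ; 2-wide

ISSUED = 7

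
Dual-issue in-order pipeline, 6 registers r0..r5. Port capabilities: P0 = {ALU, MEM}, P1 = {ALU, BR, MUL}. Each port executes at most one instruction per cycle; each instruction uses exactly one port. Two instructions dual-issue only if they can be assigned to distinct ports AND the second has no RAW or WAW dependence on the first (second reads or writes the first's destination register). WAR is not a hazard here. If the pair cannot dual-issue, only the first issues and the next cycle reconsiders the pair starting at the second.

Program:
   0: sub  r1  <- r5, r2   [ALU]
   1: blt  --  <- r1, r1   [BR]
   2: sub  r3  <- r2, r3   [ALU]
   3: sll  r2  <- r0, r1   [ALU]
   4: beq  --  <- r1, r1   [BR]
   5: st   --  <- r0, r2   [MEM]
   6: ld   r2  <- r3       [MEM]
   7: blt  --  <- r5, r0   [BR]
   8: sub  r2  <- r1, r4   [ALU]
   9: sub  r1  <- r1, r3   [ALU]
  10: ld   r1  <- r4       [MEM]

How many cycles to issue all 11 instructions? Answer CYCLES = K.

t=0 i0:sub.ALU ; RAW r1
t=1 i1&i2:blt.BR;sub.ALU ; dual
t=2 i3&i4:sll.ALU;beq.BR ; dual
t=3 i5:st.MEM ; no-port MEM/MEM
t=4 i6&i7:ld.MEM;blt.BR ; dual
t=5 i8&i9:sub.ALU;sub.ALU ; dual
t=6 i10:ld.MEM ; tail

CYCLES = 7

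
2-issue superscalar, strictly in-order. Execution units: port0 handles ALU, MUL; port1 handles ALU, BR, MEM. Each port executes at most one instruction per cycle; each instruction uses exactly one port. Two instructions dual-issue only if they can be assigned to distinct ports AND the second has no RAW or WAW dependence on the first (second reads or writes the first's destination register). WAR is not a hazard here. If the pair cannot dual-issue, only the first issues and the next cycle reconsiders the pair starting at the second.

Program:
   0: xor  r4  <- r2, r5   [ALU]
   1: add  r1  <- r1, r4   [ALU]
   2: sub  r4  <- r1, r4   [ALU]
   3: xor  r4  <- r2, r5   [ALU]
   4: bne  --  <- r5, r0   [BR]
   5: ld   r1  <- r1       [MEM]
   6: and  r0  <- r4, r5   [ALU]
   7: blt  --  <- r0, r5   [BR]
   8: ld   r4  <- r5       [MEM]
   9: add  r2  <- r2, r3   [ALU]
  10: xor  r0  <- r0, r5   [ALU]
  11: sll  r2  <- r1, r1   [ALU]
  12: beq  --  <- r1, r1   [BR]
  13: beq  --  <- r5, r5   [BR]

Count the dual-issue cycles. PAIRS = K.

  cy0 -> i0 (xor) RAW r4
  cy1 -> i1 (add) RAW r1
  cy2 -> i2 (sub) WAW r4
  cy3 -> i3,i4 (xor bne) dual
  cy4 -> i5,i6 (ld and) dual
  cy5 -> i7 (blt) no-port BR/MEM
  cy6 -> i8,i9 (ld add) dual
  cy7 -> i10,i11 (xor sll) dual
  cy8 -> i12 (beq) no-port BR/BR
  cy9 -> i13 (beq) tail

PAIRS = 4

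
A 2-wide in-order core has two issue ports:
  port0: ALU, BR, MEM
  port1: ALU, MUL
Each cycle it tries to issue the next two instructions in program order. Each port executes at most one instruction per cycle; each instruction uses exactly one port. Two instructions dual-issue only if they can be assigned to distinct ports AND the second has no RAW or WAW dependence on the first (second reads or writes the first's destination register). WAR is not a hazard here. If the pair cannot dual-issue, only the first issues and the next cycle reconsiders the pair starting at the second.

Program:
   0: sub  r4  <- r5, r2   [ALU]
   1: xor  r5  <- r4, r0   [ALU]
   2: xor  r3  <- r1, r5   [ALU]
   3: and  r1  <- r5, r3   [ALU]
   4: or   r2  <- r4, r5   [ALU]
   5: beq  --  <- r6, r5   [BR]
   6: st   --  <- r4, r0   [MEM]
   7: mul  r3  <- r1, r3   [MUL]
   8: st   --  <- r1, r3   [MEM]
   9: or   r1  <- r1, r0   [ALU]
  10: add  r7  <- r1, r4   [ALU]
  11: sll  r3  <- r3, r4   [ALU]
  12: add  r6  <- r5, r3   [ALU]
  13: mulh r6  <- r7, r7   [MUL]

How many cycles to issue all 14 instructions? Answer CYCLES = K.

CYCLES = 10

c0: i0 sub  RAW r4
c1: i1 xor  RAW r5
c2: i2 xor  RAW r3
c3: i3+i4 and/or  dual
c4: i5 beq  no-port BR/MEM
c5: i6+i7 st/mul  dual
c6: i8+i9 st/or  dual
c7: i10+i11 add/sll  dual
c8: i12 add  WAW r6
c9: i13 mulh  tail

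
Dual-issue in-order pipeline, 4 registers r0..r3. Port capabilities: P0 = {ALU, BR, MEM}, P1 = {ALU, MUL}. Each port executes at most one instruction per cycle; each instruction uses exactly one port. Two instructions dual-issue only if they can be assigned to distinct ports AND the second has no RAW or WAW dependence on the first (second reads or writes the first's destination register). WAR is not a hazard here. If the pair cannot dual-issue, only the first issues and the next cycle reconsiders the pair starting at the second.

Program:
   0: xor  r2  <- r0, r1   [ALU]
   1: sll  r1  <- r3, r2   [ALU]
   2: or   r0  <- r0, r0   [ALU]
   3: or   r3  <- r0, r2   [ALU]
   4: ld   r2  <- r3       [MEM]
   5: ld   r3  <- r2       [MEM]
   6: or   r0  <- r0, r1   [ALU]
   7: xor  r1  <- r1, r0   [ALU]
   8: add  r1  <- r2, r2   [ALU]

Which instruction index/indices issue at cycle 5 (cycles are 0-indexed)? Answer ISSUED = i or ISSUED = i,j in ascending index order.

ISSUED = 7

t=0 i0:xor ; RAW r2
t=1 i1&i2:sll/or ; pair
t=2 i3:or ; RAW r3
t=3 i4:ld ; no-port MEM/MEM
t=4 i5&i6:ld/or ; pair
t=5 i7:xor ; WAW r1
t=6 i8:add ; tail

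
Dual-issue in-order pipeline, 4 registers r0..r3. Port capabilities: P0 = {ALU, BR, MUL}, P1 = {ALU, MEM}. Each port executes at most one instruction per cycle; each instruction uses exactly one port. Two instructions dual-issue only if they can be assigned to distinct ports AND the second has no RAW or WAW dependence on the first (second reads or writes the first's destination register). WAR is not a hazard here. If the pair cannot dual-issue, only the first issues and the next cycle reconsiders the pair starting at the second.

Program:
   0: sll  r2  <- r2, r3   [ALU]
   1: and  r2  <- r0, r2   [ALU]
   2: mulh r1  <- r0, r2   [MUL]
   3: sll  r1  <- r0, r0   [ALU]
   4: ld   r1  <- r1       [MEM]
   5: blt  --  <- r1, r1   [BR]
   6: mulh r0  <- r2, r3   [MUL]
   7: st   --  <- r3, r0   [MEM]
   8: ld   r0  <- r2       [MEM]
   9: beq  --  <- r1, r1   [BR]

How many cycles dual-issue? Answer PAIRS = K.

PAIRS = 1

[0] i0  sll  -- RAW+WAW r2
[1] i1  and  -- RAW r2
[2] i2  mulh  -- WAW r1
[3] i3  sll  -- RAW+WAW r1
[4] i4  ld  -- RAW r1
[5] i5  blt  -- no-port BR/MUL
[6] i6  mulh  -- RAW r0
[7] i7  st  -- no-port MEM/MEM
[8] i8,i9  ld;beq  -- dual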